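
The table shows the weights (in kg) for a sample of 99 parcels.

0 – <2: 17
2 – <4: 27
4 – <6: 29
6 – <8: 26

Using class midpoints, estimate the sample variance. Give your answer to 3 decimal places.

4.434

Midpoints: 1, 3, 5, 7
n = 99, Σfm = 425, mean = 4.2929
Σfm² = 2259
Σf(m − x̄)² = Σfm² − (Σfm)²/n = 2259 − 425²/99 = 434.5051
Sample variance = 434.5051 / 98 = 4.4337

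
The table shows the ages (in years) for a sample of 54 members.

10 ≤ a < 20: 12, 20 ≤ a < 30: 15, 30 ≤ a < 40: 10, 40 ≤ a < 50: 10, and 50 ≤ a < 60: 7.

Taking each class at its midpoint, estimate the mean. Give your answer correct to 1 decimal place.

32.2

Midpoints: 15, 25, 35, 45, 55
Σfm = 12×15 + 15×25 + 10×35 + 10×45 + 7×55 = 1740
n = Σf = 54
Mean = 1740 / 54 = 32.2222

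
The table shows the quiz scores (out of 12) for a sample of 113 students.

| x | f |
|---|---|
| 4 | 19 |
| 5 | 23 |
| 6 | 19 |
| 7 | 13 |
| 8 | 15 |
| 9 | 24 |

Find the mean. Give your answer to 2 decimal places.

6.48

Values: 4, 5, 6, 7, 8, 9
Σfx = 19×4 + 23×5 + 19×6 + 13×7 + 15×8 + 24×9 = 732
n = Σf = 113
Mean = 732 / 113 = 6.4779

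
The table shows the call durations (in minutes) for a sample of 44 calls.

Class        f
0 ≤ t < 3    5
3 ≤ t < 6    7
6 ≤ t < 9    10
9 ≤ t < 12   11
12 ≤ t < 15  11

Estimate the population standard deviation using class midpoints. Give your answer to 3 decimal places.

3.947

Midpoints: 1.5, 4.5, 7.5, 10.5, 13.5
n = 44, Σfm = 378, mean = 8.5909
Σfm² = 3933
Σf(m − x̄)² = Σfm² − (Σfm)²/n = 3933 − 378²/44 = 685.6364
Population variance = 685.6364 / 44 = 15.5826
Standard deviation = √15.5826 = 3.9475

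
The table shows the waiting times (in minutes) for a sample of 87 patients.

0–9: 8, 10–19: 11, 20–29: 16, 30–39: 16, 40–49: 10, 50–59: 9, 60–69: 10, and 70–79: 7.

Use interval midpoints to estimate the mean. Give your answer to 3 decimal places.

37.259

Midpoints: 4.5, 14.5, 24.5, 34.5, 44.5, 54.5, 64.5, 74.5
Σfm = 8×4.5 + 11×14.5 + 16×24.5 + 16×34.5 + 10×44.5 + 9×54.5 + 10×64.5 + 7×74.5 = 3241.5
n = Σf = 87
Mean = 3241.5 / 87 = 37.2586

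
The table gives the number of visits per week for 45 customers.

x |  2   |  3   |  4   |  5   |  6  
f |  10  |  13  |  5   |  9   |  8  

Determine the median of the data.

3

Cumulative frequencies: 10, 23, 28, 37, 45
n = 45, so the median is the value in position (n+1)/2 = 23.
Position 23 falls at value 3.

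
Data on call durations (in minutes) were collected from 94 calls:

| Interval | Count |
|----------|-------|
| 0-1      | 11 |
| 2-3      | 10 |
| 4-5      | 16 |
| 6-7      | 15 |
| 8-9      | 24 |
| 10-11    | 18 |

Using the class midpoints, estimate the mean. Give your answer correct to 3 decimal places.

Midpoints: 0.5, 2.5, 4.5, 6.5, 8.5, 10.5
Σfm = 11×0.5 + 10×2.5 + 16×4.5 + 15×6.5 + 24×8.5 + 18×10.5 = 593
n = Σf = 94
Mean = 593 / 94 = 6.3085

6.309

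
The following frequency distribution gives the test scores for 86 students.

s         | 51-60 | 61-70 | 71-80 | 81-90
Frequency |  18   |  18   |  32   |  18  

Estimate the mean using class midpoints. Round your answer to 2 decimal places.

Midpoints: 55.5, 65.5, 75.5, 85.5
Σfm = 18×55.5 + 18×65.5 + 32×75.5 + 18×85.5 = 6133
n = Σf = 86
Mean = 6133 / 86 = 71.3140

71.31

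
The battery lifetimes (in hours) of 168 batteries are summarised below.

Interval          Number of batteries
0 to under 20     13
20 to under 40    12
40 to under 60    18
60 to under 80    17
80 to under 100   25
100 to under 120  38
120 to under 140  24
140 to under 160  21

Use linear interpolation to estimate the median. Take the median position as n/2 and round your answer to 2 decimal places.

Cumulative frequencies: 13, 25, 43, 60, 85, 123, 147, 168
n = 168; position = n/2 = 84.
This falls in the class 80 to under 100: L = 80, F = 60, f = 25, h = 20.
Median ≈ 80 + ((84 − 60) / 25) × 20 = 99.2000

99.20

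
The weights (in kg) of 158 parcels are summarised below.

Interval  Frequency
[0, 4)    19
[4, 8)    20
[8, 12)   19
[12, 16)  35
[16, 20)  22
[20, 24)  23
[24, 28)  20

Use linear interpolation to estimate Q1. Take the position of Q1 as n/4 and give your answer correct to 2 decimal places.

Cumulative frequencies: 19, 39, 58, 93, 115, 138, 158
n = 158; position = n/4 = 39.5.
This falls in the class [8, 12): L = 8, F = 39, f = 19, h = 4.
Lower quartile ≈ 8 + ((39.5 − 39) / 19) × 4 = 8.1053

8.11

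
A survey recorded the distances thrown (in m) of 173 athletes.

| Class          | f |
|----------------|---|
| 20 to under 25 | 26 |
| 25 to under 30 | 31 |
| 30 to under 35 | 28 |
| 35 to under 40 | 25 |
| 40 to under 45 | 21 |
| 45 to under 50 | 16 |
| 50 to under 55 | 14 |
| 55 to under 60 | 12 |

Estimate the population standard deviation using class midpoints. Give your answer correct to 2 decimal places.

10.65

Midpoints: 22.5, 27.5, 32.5, 37.5, 42.5, 47.5, 52.5, 57.5
n = 173, Σfm = 6362.5, mean = 36.7775
Σfm² = 253631.25
Σf(m − x̄)² = Σfm² − (Σfm)²/n = 253631.25 − 6362.5²/173 = 19634.6821
Population variance = 19634.6821 / 173 = 113.4953
Standard deviation = √113.4953 = 10.6534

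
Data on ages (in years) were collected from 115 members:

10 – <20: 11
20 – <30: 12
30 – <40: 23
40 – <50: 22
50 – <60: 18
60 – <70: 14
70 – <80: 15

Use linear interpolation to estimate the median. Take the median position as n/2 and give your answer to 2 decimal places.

Cumulative frequencies: 11, 23, 46, 68, 86, 100, 115
n = 115; position = n/2 = 57.5.
This falls in the class 40 – <50: L = 40, F = 46, f = 22, h = 10.
Median ≈ 40 + ((57.5 − 46) / 22) × 10 = 45.2273

45.23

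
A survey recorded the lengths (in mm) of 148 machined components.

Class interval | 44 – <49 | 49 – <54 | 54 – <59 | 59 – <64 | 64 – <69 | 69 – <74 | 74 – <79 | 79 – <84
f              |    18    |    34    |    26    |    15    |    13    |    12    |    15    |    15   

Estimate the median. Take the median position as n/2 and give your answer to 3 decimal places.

58.231

Cumulative frequencies: 18, 52, 78, 93, 106, 118, 133, 148
n = 148; position = n/2 = 74.
This falls in the class 54 – <59: L = 54, F = 52, f = 26, h = 5.
Median ≈ 54 + ((74 − 52) / 26) × 5 = 58.2308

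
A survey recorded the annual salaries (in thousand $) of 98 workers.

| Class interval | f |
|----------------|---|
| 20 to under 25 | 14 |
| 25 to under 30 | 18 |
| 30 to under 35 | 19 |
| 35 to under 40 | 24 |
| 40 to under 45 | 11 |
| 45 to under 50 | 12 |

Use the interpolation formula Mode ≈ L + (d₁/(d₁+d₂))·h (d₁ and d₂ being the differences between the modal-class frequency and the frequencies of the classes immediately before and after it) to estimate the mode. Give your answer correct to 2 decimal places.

Modal class: 35 to under 40 (highest frequency 24).
d₁ = 24 − 19 = 5, d₂ = 24 − 11 = 13
Mode ≈ 35 + (5/(5+13)) × 5 = 35 + 1.3889 = 36.3889

36.39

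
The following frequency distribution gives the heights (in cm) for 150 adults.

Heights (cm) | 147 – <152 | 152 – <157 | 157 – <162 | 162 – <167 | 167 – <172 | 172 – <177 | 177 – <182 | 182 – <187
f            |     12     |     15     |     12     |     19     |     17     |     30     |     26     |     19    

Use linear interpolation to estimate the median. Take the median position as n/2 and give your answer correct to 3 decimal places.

172.000

Cumulative frequencies: 12, 27, 39, 58, 75, 105, 131, 150
n = 150; position = n/2 = 75.
This falls in the class 167 – <172: L = 167, F = 58, f = 17, h = 5.
Median ≈ 167 + ((75 − 58) / 17) × 5 = 172.0000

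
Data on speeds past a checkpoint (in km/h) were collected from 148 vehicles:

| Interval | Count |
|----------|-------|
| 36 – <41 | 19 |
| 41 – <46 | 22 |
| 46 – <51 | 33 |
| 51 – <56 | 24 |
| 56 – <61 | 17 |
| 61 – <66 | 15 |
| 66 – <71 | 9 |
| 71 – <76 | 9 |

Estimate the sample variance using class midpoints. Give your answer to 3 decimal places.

Midpoints: 38.5, 43.5, 48.5, 53.5, 58.5, 63.5, 68.5, 73.5
n = 148, Σfm = 7798, mean = 52.6892
Σfm² = 425623
Σf(m − x̄)² = Σfm² − (Σfm)²/n = 425623 − 7798²/148 = 14752.7027
Sample variance = 14752.7027 / 147 = 100.3585

100.359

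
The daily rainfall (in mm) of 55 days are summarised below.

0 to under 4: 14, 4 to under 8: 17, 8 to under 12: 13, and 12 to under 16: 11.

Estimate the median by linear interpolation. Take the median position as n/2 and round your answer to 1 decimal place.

Cumulative frequencies: 14, 31, 44, 55
n = 55; position = n/2 = 27.5.
This falls in the class 4 to under 8: L = 4, F = 14, f = 17, h = 4.
Median ≈ 4 + ((27.5 − 14) / 17) × 4 = 7.1765

7.2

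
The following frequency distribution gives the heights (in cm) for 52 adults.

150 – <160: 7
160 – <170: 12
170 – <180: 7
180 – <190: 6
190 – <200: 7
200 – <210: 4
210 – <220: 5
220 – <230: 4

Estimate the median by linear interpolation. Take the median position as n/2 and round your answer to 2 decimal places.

Cumulative frequencies: 7, 19, 26, 32, 39, 43, 48, 52
n = 52; position = n/2 = 26.
This falls in the class 170 – <180: L = 170, F = 19, f = 7, h = 10.
Median ≈ 170 + ((26 − 19) / 7) × 10 = 180.0000

180.00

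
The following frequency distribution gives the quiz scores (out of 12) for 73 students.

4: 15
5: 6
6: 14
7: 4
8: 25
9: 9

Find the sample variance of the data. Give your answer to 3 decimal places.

3.101

Values: 4, 5, 6, 7, 8, 9
n = 73, Σfx = 483, mean = 6.6164
Σfx² = 3419
Σf(x − x̄)² = Σfx² − (Σfx)²/n = 3419 − 483²/73 = 223.2603
Sample variance = 223.2603 / 72 = 3.1008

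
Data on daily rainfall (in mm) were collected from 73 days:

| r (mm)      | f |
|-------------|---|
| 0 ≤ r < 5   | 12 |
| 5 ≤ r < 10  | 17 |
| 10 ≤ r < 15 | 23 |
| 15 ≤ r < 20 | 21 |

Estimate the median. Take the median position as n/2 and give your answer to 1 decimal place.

11.6

Cumulative frequencies: 12, 29, 52, 73
n = 73; position = n/2 = 36.5.
This falls in the class 10 ≤ r < 15: L = 10, F = 29, f = 23, h = 5.
Median ≈ 10 + ((36.5 − 29) / 23) × 5 = 11.6304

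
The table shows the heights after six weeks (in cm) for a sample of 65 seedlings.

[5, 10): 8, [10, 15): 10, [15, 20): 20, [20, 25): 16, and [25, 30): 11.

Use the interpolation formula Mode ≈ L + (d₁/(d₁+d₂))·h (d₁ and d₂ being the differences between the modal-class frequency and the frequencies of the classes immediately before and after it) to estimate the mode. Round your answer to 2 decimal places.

Modal class: [15, 20) (highest frequency 20).
d₁ = 20 − 10 = 10, d₂ = 20 − 16 = 4
Mode ≈ 15 + (10/(10+4)) × 5 = 15 + 3.5714 = 18.5714

18.57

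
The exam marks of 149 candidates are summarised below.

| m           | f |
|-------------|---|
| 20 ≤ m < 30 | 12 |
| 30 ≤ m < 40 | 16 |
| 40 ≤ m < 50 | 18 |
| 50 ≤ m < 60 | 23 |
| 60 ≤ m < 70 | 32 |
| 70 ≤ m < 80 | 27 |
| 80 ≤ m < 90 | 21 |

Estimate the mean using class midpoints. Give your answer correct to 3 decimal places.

59.228

Midpoints: 25, 35, 45, 55, 65, 75, 85
Σfm = 12×25 + 16×35 + 18×45 + 23×55 + 32×65 + 27×75 + 21×85 = 8825
n = Σf = 149
Mean = 8825 / 149 = 59.2282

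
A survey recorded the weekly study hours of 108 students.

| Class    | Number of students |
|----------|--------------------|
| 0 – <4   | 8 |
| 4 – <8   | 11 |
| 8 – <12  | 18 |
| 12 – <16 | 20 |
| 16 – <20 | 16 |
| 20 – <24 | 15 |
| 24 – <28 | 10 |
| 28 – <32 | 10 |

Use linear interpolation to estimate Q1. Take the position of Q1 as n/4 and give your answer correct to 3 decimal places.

Cumulative frequencies: 8, 19, 37, 57, 73, 88, 98, 108
n = 108; position = n/4 = 27.
This falls in the class 8 – <12: L = 8, F = 19, f = 18, h = 4.
Lower quartile ≈ 8 + ((27 − 19) / 18) × 4 = 9.7778

9.778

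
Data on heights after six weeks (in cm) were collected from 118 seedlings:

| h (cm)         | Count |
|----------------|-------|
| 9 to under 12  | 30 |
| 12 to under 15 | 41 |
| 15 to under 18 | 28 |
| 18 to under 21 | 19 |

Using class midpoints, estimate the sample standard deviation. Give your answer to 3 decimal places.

Midpoints: 10.5, 13.5, 16.5, 19.5
n = 118, Σfm = 1701, mean = 14.4153
Σfm² = 25627.5
Σf(m − x̄)² = Σfm² − (Σfm)²/n = 25627.5 − 1701²/118 = 1107.1525
Sample variance = 1107.1525 / 117 = 9.4628
Standard deviation = √9.4628 = 3.0762

3.076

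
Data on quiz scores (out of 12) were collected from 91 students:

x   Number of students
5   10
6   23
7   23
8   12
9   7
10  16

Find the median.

7

Cumulative frequencies: 10, 33, 56, 68, 75, 91
n = 91, so the median is the value in position (n+1)/2 = 46.
Position 46 falls at value 7.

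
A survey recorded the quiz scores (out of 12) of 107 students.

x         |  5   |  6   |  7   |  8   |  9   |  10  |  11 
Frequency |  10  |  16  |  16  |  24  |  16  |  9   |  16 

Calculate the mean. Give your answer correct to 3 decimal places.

8.037

Values: 5, 6, 7, 8, 9, 10, 11
Σfx = 10×5 + 16×6 + 16×7 + 24×8 + 16×9 + 9×10 + 16×11 = 860
n = Σf = 107
Mean = 860 / 107 = 8.0374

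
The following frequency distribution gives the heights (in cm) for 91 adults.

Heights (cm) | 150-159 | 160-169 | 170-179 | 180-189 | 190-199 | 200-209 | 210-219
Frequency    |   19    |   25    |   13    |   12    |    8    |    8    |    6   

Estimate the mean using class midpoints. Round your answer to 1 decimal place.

Midpoints: 154.5, 164.5, 174.5, 184.5, 194.5, 204.5, 214.5
Σfm = 19×154.5 + 25×164.5 + 13×174.5 + 12×184.5 + 8×194.5 + 8×204.5 + 6×214.5 = 16009.5
n = Σf = 91
Mean = 16009.5 / 91 = 175.9286

175.9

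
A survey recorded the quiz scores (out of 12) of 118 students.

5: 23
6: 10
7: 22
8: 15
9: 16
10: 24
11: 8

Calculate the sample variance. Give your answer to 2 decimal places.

Values: 5, 6, 7, 8, 9, 10, 11
n = 118, Σfx = 921, mean = 7.8051
Σfx² = 7637
Σf(x − x̄)² = Σfx² − (Σfx)²/n = 7637 − 921²/118 = 448.5169
Sample variance = 448.5169 / 117 = 3.8335

3.83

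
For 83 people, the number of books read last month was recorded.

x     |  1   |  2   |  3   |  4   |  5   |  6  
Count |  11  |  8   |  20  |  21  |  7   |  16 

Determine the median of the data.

4

Cumulative frequencies: 11, 19, 39, 60, 67, 83
n = 83, so the median is the value in position (n+1)/2 = 42.
Position 42 falls at value 4.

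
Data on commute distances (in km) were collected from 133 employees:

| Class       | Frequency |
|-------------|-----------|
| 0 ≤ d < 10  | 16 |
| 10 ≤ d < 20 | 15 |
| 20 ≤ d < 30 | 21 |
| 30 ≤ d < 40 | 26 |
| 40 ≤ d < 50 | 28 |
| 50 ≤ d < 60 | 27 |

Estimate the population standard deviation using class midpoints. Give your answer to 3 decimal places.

Midpoints: 5, 15, 25, 35, 45, 55
n = 133, Σfm = 4485, mean = 33.7218
Σfm² = 187125
Σf(m − x̄)² = Σfm² − (Σfm)²/n = 187125 − 4485²/133 = 35882.7068
Population variance = 35882.7068 / 133 = 269.7948
Standard deviation = √269.7948 = 16.4254

16.425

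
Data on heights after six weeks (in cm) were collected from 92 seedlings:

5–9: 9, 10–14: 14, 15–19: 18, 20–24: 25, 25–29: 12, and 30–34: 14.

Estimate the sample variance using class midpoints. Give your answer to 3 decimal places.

58.012

Midpoints: 7, 12, 17, 22, 27, 32
n = 92, Σfm = 1859, mean = 20.2065
Σfm² = 42843
Σf(m − x̄)² = Σfm² − (Σfm)²/n = 42843 − 1859²/92 = 5279.0761
Sample variance = 5279.0761 / 91 = 58.0118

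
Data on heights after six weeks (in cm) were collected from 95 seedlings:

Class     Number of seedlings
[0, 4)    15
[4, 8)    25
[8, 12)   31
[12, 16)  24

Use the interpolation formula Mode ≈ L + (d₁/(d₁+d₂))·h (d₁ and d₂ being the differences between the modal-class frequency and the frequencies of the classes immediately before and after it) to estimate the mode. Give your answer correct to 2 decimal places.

9.85

Modal class: [8, 12) (highest frequency 31).
d₁ = 31 − 25 = 6, d₂ = 31 − 24 = 7
Mode ≈ 8 + (6/(6+7)) × 4 = 8 + 1.8462 = 9.8462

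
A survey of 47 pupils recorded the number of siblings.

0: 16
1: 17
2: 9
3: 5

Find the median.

1

Cumulative frequencies: 16, 33, 42, 47
n = 47, so the median is the value in position (n+1)/2 = 24.
Position 24 falls at value 1.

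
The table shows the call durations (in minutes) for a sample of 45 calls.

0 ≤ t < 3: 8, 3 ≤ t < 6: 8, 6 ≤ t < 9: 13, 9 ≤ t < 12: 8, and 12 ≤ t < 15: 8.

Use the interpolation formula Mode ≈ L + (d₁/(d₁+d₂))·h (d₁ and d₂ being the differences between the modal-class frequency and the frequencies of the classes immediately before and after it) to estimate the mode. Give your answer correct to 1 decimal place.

7.5

Modal class: 6 ≤ t < 9 (highest frequency 13).
d₁ = 13 − 8 = 5, d₂ = 13 − 8 = 5
Mode ≈ 6 + (5/(5+5)) × 3 = 6 + 1.5000 = 7.5000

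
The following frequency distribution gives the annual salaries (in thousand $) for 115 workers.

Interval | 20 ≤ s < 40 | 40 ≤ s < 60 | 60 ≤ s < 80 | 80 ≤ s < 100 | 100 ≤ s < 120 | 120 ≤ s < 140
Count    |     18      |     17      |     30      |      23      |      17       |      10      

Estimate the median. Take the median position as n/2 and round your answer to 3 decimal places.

75.000

Cumulative frequencies: 18, 35, 65, 88, 105, 115
n = 115; position = n/2 = 57.5.
This falls in the class 60 ≤ s < 80: L = 60, F = 35, f = 30, h = 20.
Median ≈ 60 + ((57.5 − 35) / 30) × 20 = 75.0000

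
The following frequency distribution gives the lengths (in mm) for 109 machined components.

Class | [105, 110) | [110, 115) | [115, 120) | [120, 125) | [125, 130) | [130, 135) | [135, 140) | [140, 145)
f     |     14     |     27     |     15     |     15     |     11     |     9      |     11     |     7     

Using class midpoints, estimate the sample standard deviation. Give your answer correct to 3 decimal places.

Midpoints: 107.5, 112.5, 117.5, 122.5, 127.5, 132.5, 137.5, 142.5
n = 109, Σfm = 13247.5, mean = 121.5367
Σfm² = 1622631.25
Σf(m − x̄)² = Σfm² − (Σfm)²/n = 1622631.25 − 13247.5²/109 = 12573.8532
Sample variance = 12573.8532 / 108 = 116.4246
Standard deviation = √116.4246 = 10.7900

10.790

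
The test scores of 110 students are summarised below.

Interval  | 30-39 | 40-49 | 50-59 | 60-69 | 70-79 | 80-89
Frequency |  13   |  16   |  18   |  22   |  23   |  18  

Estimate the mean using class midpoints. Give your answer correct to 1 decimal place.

Midpoints: 34.5, 44.5, 54.5, 64.5, 74.5, 84.5
Σfm = 13×34.5 + 16×44.5 + 18×54.5 + 22×64.5 + 23×74.5 + 18×84.5 = 6795
n = Σf = 110
Mean = 6795 / 110 = 61.7727

61.8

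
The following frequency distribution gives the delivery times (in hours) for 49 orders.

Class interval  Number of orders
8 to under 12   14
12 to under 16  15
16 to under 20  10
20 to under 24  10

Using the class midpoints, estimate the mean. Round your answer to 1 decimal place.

Midpoints: 10, 14, 18, 22
Σfm = 14×10 + 15×14 + 10×18 + 10×22 = 750
n = Σf = 49
Mean = 750 / 49 = 15.3061

15.3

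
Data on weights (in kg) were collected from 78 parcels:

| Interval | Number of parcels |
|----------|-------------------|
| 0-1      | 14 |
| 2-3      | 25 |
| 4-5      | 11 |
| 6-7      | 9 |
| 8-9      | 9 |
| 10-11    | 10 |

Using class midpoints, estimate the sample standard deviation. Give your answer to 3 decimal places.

3.348

Midpoints: 0.5, 2.5, 4.5, 6.5, 8.5, 10.5
n = 78, Σfm = 359, mean = 4.6026
Σfm² = 2515.5
Σf(m − x̄)² = Σfm² − (Σfm)²/n = 2515.5 − 359²/78 = 863.1795
Sample variance = 863.1795 / 77 = 11.2101
Standard deviation = √11.2101 = 3.3482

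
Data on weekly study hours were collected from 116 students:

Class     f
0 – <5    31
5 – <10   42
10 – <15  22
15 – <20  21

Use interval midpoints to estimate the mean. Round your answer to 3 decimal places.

Midpoints: 2.5, 7.5, 12.5, 17.5
Σfm = 31×2.5 + 42×7.5 + 22×12.5 + 21×17.5 = 1035
n = Σf = 116
Mean = 1035 / 116 = 8.9224

8.922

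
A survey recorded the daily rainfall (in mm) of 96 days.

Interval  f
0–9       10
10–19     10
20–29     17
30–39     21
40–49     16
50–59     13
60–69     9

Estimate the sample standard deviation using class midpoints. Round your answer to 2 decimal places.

Midpoints: 4.5, 14.5, 24.5, 34.5, 44.5, 54.5, 64.5
n = 96, Σfm = 3332, mean = 34.7083
Σfm² = 145244
Σf(m − x̄)² = Σfm² − (Σfm)²/n = 145244 − 3332²/96 = 29595.8333
Sample variance = 29595.8333 / 95 = 311.5351
Standard deviation = √311.5351 = 17.6504

17.65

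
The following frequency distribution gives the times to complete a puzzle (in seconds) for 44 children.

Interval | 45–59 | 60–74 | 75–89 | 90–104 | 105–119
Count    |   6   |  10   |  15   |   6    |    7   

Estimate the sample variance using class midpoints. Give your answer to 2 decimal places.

355.34

Midpoints: 52, 67, 82, 97, 112
n = 44, Σfm = 3578, mean = 81.3182
Σfm² = 306236
Σf(m − x̄)² = Σfm² − (Σfm)²/n = 306236 − 3578²/44 = 15279.5455
Sample variance = 15279.5455 / 43 = 355.3383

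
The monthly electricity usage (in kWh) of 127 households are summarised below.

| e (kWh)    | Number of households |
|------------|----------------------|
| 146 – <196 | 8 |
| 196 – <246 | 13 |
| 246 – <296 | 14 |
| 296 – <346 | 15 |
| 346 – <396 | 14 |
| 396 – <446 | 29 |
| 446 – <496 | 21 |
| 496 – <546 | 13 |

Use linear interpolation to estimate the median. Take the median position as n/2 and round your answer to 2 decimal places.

Cumulative frequencies: 8, 21, 35, 50, 64, 93, 114, 127
n = 127; position = n/2 = 63.5.
This falls in the class 346 – <396: L = 346, F = 50, f = 14, h = 50.
Median ≈ 346 + ((63.5 − 50) / 14) × 50 = 394.2143

394.21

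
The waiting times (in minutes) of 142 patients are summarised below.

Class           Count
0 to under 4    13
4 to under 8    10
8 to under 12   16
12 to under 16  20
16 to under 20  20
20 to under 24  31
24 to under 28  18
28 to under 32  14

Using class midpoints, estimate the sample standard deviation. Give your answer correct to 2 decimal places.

8.30

Midpoints: 2, 6, 10, 14, 18, 22, 26, 30
n = 142, Σfm = 2456, mean = 17.2958
Σfm² = 52184
Σf(m − x̄)² = Σfm² − (Σfm)²/n = 52184 − 2456²/142 = 9705.5775
Sample variance = 9705.5775 / 141 = 68.8339
Standard deviation = √68.8339 = 8.2966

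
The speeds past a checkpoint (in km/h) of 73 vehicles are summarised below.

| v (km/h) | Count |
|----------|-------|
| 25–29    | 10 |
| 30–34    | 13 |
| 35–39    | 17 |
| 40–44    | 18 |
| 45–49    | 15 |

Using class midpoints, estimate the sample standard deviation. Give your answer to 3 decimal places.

6.665

Midpoints: 27, 32, 37, 42, 47
n = 73, Σfm = 2776, mean = 38.0274
Σfm² = 108762
Σf(m − x̄)² = Σfm² − (Σfm)²/n = 108762 − 2776²/73 = 3197.9452
Sample variance = 3197.9452 / 72 = 44.4159
Standard deviation = √44.4159 = 6.6645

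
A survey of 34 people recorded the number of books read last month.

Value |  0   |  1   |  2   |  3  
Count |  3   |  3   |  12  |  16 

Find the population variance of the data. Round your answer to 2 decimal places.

0.87

Values: 0, 1, 2, 3
n = 34, Σfx = 75, mean = 2.2059
Σfx² = 195
Σf(x − x̄)² = Σfx² − (Σfx)²/n = 195 − 75²/34 = 29.5588
Population variance = 29.5588 / 34 = 0.8694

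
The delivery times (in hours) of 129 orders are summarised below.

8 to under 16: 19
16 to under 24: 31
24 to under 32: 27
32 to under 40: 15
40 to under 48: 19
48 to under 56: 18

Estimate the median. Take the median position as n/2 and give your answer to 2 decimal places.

Cumulative frequencies: 19, 50, 77, 92, 111, 129
n = 129; position = n/2 = 64.5.
This falls in the class 24 to under 32: L = 24, F = 50, f = 27, h = 8.
Median ≈ 24 + ((64.5 − 50) / 27) × 8 = 28.2963

28.30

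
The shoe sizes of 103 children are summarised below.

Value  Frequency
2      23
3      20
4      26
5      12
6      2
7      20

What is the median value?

Cumulative frequencies: 23, 43, 69, 81, 83, 103
n = 103, so the median is the value in position (n+1)/2 = 52.
Position 52 falls at value 4.

4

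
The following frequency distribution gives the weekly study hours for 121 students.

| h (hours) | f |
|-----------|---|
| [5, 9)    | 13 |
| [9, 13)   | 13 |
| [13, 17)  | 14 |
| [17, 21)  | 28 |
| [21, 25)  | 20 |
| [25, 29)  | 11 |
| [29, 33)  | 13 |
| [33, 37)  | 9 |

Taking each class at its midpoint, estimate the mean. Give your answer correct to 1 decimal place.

Midpoints: 7, 11, 15, 19, 23, 27, 31, 35
Σfm = 13×7 + 13×11 + 14×15 + 28×19 + 20×23 + 11×27 + 13×31 + 9×35 = 2451
n = Σf = 121
Mean = 2451 / 121 = 20.2562

20.3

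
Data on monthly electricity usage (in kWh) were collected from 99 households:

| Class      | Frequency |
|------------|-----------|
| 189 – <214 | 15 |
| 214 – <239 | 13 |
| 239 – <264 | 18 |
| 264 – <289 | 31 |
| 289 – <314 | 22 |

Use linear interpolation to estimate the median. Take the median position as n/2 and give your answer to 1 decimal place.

Cumulative frequencies: 15, 28, 46, 77, 99
n = 99; position = n/2 = 49.5.
This falls in the class 264 – <289: L = 264, F = 46, f = 31, h = 25.
Median ≈ 264 + ((49.5 − 46) / 31) × 25 = 266.8226

266.8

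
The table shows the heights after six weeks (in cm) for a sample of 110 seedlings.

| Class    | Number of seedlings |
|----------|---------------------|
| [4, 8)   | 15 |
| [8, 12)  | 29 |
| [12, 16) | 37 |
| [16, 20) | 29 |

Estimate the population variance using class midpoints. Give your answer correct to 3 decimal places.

15.974

Midpoints: 6, 10, 14, 18
n = 110, Σfm = 1420, mean = 12.9091
Σfm² = 20088
Σf(m − x̄)² = Σfm² − (Σfm)²/n = 20088 − 1420²/110 = 1757.0909
Population variance = 1757.0909 / 110 = 15.9736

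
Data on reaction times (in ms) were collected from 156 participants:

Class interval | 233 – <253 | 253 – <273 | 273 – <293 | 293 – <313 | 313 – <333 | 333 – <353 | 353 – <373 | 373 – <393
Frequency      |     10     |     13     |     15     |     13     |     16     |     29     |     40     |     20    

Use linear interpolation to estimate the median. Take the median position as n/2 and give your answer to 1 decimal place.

Cumulative frequencies: 10, 23, 38, 51, 67, 96, 136, 156
n = 156; position = n/2 = 78.
This falls in the class 333 – <353: L = 333, F = 67, f = 29, h = 20.
Median ≈ 333 + ((78 − 67) / 29) × 20 = 340.5862

340.6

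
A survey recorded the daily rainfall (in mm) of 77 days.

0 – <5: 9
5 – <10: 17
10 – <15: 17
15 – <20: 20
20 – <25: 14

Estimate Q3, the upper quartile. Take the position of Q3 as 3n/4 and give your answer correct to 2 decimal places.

Cumulative frequencies: 9, 26, 43, 63, 77
n = 77; position = 3n/4 = 57.75.
This falls in the class 15 – <20: L = 15, F = 43, f = 20, h = 5.
Upper quartile ≈ 15 + ((57.75 − 43) / 20) × 5 = 18.6875

18.69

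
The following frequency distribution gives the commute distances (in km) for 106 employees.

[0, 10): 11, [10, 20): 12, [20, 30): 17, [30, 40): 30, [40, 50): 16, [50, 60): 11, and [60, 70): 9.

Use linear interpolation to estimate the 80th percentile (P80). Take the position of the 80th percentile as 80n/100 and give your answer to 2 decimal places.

Cumulative frequencies: 11, 23, 40, 70, 86, 97, 106
n = 106; position = 80n/100 = 84.8.
This falls in the class [40, 50): L = 40, F = 70, f = 16, h = 10.
80th percentile ≈ 40 + ((84.8 − 70) / 16) × 10 = 49.2500

49.25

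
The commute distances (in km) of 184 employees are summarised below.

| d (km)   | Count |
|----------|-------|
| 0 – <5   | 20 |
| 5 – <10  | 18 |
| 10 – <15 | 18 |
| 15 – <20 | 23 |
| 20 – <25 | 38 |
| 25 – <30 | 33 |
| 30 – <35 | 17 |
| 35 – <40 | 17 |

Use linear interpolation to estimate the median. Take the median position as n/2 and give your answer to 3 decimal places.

Cumulative frequencies: 20, 38, 56, 79, 117, 150, 167, 184
n = 184; position = n/2 = 92.
This falls in the class 20 – <25: L = 20, F = 79, f = 38, h = 5.
Median ≈ 20 + ((92 − 79) / 38) × 5 = 21.7105

21.711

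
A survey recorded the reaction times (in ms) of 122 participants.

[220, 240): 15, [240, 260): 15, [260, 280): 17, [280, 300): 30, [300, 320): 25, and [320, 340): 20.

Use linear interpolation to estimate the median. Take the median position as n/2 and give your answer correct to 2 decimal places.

Cumulative frequencies: 15, 30, 47, 77, 102, 122
n = 122; position = n/2 = 61.
This falls in the class [280, 300): L = 280, F = 47, f = 30, h = 20.
Median ≈ 280 + ((61 − 47) / 30) × 20 = 289.3333

289.33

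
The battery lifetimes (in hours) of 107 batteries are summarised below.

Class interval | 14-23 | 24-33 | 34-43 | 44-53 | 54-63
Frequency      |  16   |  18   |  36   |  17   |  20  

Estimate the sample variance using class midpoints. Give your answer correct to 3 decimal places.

Midpoints: 18.5, 28.5, 38.5, 48.5, 58.5
n = 107, Σfm = 4189.5, mean = 39.1542
Σfm² = 181890.75
Σf(m − x̄)² = Σfm² − (Σfm)²/n = 181890.75 − 4189.5²/107 = 17854.2056
Sample variance = 17854.2056 / 106 = 168.4359

168.436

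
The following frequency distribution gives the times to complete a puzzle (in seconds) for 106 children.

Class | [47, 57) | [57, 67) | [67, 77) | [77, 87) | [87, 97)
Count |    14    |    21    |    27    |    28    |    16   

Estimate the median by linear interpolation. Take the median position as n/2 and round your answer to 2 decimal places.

73.67

Cumulative frequencies: 14, 35, 62, 90, 106
n = 106; position = n/2 = 53.
This falls in the class [67, 77): L = 67, F = 35, f = 27, h = 10.
Median ≈ 67 + ((53 − 35) / 27) × 10 = 73.6667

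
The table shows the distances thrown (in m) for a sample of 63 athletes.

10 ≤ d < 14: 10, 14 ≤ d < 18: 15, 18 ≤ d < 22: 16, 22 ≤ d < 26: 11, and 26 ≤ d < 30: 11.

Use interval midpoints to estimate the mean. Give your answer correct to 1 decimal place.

Midpoints: 12, 16, 20, 24, 28
Σfm = 10×12 + 15×16 + 16×20 + 11×24 + 11×28 = 1252
n = Σf = 63
Mean = 1252 / 63 = 19.8730

19.9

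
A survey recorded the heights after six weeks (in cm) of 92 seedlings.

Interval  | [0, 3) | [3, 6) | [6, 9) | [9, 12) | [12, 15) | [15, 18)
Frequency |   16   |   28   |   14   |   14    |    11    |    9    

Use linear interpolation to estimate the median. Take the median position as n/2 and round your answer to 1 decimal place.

6.4

Cumulative frequencies: 16, 44, 58, 72, 83, 92
n = 92; position = n/2 = 46.
This falls in the class [6, 9): L = 6, F = 44, f = 14, h = 3.
Median ≈ 6 + ((46 − 44) / 14) × 3 = 6.4286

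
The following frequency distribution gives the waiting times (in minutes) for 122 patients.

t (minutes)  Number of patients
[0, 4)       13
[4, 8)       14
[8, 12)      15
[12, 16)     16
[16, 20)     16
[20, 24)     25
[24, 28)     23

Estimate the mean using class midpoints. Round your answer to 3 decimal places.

15.738

Midpoints: 2, 6, 10, 14, 18, 22, 26
Σfm = 13×2 + 14×6 + 15×10 + 16×14 + 16×18 + 25×22 + 23×26 = 1920
n = Σf = 122
Mean = 1920 / 122 = 15.7377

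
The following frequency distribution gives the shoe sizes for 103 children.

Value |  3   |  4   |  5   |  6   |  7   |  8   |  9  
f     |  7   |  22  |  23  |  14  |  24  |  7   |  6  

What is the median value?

5

Cumulative frequencies: 7, 29, 52, 66, 90, 97, 103
n = 103, so the median is the value in position (n+1)/2 = 52.
Position 52 falls at value 5.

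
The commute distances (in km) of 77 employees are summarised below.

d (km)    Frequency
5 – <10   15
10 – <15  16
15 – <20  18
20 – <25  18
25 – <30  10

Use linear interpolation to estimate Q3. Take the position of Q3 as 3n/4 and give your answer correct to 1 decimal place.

22.4

Cumulative frequencies: 15, 31, 49, 67, 77
n = 77; position = 3n/4 = 57.75.
This falls in the class 20 – <25: L = 20, F = 49, f = 18, h = 5.
Upper quartile ≈ 20 + ((57.75 − 49) / 18) × 5 = 22.4306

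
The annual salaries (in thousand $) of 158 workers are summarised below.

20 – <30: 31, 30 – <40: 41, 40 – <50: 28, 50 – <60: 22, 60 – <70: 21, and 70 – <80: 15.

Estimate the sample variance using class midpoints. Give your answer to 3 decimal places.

Midpoints: 25, 35, 45, 55, 65, 75
n = 158, Σfm = 7170, mean = 45.3797
Σfm² = 365950
Σf(m − x̄)² = Σfm² − (Σfm)²/n = 365950 − 7170²/158 = 40577.2152
Sample variance = 40577.2152 / 157 = 258.4536

258.454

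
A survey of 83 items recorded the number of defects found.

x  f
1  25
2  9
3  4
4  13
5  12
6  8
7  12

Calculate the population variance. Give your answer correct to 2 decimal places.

4.87

Values: 1, 2, 3, 4, 5, 6, 7
n = 83, Σfx = 299, mean = 3.6024
Σfx² = 1481
Σf(x − x̄)² = Σfx² − (Σfx)²/n = 1481 − 299²/83 = 403.8795
Population variance = 403.8795 / 83 = 4.8660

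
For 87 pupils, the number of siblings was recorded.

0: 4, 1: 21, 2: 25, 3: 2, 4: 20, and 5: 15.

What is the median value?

Cumulative frequencies: 4, 25, 50, 52, 72, 87
n = 87, so the median is the value in position (n+1)/2 = 44.
Position 44 falls at value 2.

2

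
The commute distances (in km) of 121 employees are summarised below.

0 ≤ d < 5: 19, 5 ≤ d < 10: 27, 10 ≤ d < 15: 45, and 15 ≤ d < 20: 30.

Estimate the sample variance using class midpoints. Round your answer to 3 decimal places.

Midpoints: 2.5, 7.5, 12.5, 17.5
n = 121, Σfm = 1337.5, mean = 11.0537
Σfm² = 17856.25
Σf(m − x̄)² = Σfm² − (Σfm)²/n = 17856.25 − 1337.5²/121 = 3071.9008
Sample variance = 3071.9008 / 120 = 25.5992

25.599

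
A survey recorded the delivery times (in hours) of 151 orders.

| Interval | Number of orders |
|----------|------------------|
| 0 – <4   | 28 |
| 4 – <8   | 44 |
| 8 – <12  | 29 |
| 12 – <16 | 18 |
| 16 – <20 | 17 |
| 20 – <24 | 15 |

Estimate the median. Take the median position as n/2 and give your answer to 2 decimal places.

Cumulative frequencies: 28, 72, 101, 119, 136, 151
n = 151; position = n/2 = 75.5.
This falls in the class 8 – <12: L = 8, F = 72, f = 29, h = 4.
Median ≈ 8 + ((75.5 − 72) / 29) × 4 = 8.4828

8.48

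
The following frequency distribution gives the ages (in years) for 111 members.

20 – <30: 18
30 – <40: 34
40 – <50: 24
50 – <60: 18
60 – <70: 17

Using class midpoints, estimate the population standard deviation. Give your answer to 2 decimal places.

13.05

Midpoints: 25, 35, 45, 55, 65
n = 111, Σfm = 4815, mean = 43.3784
Σfm² = 227775
Σf(m − x̄)² = Σfm² − (Σfm)²/n = 227775 − 4815²/111 = 18908.1081
Population variance = 18908.1081 / 111 = 170.3433
Standard deviation = √170.3433 = 13.0516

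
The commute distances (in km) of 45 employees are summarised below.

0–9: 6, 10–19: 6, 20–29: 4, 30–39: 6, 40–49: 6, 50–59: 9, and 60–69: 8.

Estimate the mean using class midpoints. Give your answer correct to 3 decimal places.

Midpoints: 4.5, 14.5, 24.5, 34.5, 44.5, 54.5, 64.5
Σfm = 6×4.5 + 6×14.5 + 4×24.5 + 6×34.5 + 6×44.5 + 9×54.5 + 8×64.5 = 1692.5
n = Σf = 45
Mean = 1692.5 / 45 = 37.6111

37.611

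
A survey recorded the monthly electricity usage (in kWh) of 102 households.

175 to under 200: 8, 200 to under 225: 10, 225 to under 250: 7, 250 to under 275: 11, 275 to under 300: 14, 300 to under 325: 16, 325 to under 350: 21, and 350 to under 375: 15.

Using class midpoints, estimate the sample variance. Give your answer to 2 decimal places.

Midpoints: 187.5, 212.5, 237.5, 262.5, 287.5, 312.5, 337.5, 362.5
n = 102, Σfm = 29725, mean = 291.4216
Σfm² = 8968437.5
Σf(m − x̄)² = Σfm² − (Σfm)²/n = 8968437.5 − 29725²/102 = 305931.3725
Sample variance = 305931.3725 / 101 = 3029.0235

3029.02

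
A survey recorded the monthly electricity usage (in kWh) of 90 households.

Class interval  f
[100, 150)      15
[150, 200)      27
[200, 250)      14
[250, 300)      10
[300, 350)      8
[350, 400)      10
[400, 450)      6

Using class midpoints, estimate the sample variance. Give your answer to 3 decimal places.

8683.208

Midpoints: 125, 175, 225, 275, 325, 375, 425
n = 90, Σfm = 21400, mean = 237.7778
Σfm² = 5861250
Σf(m − x̄)² = Σfm² − (Σfm)²/n = 5861250 − 21400²/90 = 772805.5556
Sample variance = 772805.5556 / 89 = 8683.2085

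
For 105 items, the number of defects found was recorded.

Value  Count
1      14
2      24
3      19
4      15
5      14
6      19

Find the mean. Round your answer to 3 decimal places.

3.457

Values: 1, 2, 3, 4, 5, 6
Σfx = 14×1 + 24×2 + 19×3 + 15×4 + 14×5 + 19×6 = 363
n = Σf = 105
Mean = 363 / 105 = 3.4571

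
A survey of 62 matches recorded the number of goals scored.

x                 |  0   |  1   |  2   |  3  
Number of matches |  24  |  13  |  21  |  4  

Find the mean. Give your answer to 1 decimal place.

1.1

Values: 0, 1, 2, 3
Σfx = 24×0 + 13×1 + 21×2 + 4×3 = 67
n = Σf = 62
Mean = 67 / 62 = 1.0806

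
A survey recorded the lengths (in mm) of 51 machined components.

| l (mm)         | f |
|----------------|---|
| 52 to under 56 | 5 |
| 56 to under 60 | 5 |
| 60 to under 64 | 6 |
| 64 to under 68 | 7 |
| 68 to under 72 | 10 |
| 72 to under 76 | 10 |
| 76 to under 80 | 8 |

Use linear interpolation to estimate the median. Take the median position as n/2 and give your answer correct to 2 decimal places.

69.00

Cumulative frequencies: 5, 10, 16, 23, 33, 43, 51
n = 51; position = n/2 = 25.5.
This falls in the class 68 to under 72: L = 68, F = 23, f = 10, h = 4.
Median ≈ 68 + ((25.5 − 23) / 10) × 4 = 69.0000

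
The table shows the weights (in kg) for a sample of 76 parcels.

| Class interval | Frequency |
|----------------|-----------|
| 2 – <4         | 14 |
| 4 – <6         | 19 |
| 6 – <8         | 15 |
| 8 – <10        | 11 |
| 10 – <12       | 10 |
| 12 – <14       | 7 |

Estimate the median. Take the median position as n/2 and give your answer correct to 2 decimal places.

Cumulative frequencies: 14, 33, 48, 59, 69, 76
n = 76; position = n/2 = 38.
This falls in the class 6 – <8: L = 6, F = 33, f = 15, h = 2.
Median ≈ 6 + ((38 − 33) / 15) × 2 = 6.6667

6.67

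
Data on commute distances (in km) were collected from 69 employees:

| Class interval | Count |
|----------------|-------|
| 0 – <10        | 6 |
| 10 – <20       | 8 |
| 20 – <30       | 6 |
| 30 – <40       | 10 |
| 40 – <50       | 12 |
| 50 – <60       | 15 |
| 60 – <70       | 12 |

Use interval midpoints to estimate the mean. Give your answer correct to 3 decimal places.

Midpoints: 5, 15, 25, 35, 45, 55, 65
Σfm = 6×5 + 8×15 + 6×25 + 10×35 + 12×45 + 15×55 + 12×65 = 2795
n = Σf = 69
Mean = 2795 / 69 = 40.5072

40.507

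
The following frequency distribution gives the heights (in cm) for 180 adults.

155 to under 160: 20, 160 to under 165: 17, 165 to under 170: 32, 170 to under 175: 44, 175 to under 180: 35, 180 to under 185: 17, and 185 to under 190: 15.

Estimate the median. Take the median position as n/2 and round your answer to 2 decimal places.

172.39

Cumulative frequencies: 20, 37, 69, 113, 148, 165, 180
n = 180; position = n/2 = 90.
This falls in the class 170 to under 175: L = 170, F = 69, f = 44, h = 5.
Median ≈ 170 + ((90 − 69) / 44) × 5 = 172.3864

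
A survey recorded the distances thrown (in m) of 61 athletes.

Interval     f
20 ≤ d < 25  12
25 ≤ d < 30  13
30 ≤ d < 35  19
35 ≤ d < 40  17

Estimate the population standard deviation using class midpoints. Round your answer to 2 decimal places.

5.41

Midpoints: 22.5, 27.5, 32.5, 37.5
n = 61, Σfm = 1882.5, mean = 30.8607
Σfm² = 59881.25
Σf(m − x̄)² = Σfm² − (Σfm)²/n = 59881.25 − 1882.5²/61 = 1786.0656
Population variance = 1786.0656 / 61 = 29.2798
Standard deviation = √29.2798 = 5.4111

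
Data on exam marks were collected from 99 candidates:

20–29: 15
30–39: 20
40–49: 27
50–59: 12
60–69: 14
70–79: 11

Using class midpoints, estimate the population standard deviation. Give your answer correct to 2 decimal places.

15.62

Midpoints: 24.5, 34.5, 44.5, 54.5, 64.5, 74.5
n = 99, Σfm = 4635.5, mean = 46.8232
Σfm² = 241214.75
Σf(m − x̄)² = Σfm² − (Σfm)²/n = 241214.75 − 4635.5²/99 = 24165.6566
Population variance = 24165.6566 / 99 = 244.0975
Standard deviation = √244.0975 = 15.6236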